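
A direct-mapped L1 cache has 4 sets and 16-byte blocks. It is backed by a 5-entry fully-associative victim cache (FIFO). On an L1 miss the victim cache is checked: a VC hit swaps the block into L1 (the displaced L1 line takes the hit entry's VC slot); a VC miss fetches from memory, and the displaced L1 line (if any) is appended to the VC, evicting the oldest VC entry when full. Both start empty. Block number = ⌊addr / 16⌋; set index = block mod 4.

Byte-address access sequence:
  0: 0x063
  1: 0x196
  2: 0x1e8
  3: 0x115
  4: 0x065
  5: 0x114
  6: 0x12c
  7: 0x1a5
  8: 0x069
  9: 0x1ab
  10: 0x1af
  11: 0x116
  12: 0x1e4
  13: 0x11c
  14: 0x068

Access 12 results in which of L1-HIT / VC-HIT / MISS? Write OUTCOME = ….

#0 0x63→b6/s2 MISS; vc=[]
#1 0x196→b25/s1 MISS; vc=[]
#2 0x1e8→b30/s2 MISS; vc=[6]
#3 0x115→b17/s1 MISS; vc=[6,25]
#4 0x65→b6/s2 VC-HIT; vc=[30,25]
#5 0x114→b17/s1 L1-HIT; vc=[30,25]
#6 0x12c→b18/s2 MISS; vc=[30,25,6]
#7 0x1a5→b26/s2 MISS; vc=[30,25,6,18]
#8 0x69→b6/s2 VC-HIT; vc=[30,25,26,18]
#9 0x1ab→b26/s2 VC-HIT; vc=[30,25,6,18]
#10 0x1af→b26/s2 L1-HIT; vc=[30,25,6,18]
#11 0x116→b17/s1 L1-HIT; vc=[30,25,6,18]
#12 0x1e4→b30/s2 VC-HIT; vc=[26,25,6,18]
#13 0x11c→b17/s1 L1-HIT; vc=[26,25,6,18]
#14 0x68→b6/s2 VC-HIT; vc=[26,25,30,18]

OUTCOME = VC-HIT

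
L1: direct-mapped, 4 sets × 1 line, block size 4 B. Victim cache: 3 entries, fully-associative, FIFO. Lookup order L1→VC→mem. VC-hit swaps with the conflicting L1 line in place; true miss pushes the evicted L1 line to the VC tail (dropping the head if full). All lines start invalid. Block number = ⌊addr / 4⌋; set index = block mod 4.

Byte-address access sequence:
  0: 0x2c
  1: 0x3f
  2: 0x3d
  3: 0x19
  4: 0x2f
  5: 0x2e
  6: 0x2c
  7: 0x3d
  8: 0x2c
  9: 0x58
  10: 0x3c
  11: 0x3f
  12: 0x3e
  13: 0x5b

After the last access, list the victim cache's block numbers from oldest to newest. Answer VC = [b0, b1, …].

VC = [11, 6]

  [0] addr=0x2c blk=11 s=3: MISS | VC []
  [1] addr=0x3f blk=15 s=3: MISS | VC [11]
  [2] addr=0x3d blk=15 s=3: L1-HIT | VC [11]
  [3] addr=0x19 blk=6 s=2: MISS | VC [11]
  [4] addr=0x2f blk=11 s=3: VC-HIT | VC [15]
  [5] addr=0x2e blk=11 s=3: L1-HIT | VC [15]
  [6] addr=0x2c blk=11 s=3: L1-HIT | VC [15]
  [7] addr=0x3d blk=15 s=3: VC-HIT | VC [11]
  [8] addr=0x2c blk=11 s=3: VC-HIT | VC [15]
  [9] addr=0x58 blk=22 s=2: MISS | VC [15, 6]
  [10] addr=0x3c blk=15 s=3: VC-HIT | VC [11, 6]
  [11] addr=0x3f blk=15 s=3: L1-HIT | VC [11, 6]
  [12] addr=0x3e blk=15 s=3: L1-HIT | VC [11, 6]
  [13] addr=0x5b blk=22 s=2: L1-HIT | VC [11, 6]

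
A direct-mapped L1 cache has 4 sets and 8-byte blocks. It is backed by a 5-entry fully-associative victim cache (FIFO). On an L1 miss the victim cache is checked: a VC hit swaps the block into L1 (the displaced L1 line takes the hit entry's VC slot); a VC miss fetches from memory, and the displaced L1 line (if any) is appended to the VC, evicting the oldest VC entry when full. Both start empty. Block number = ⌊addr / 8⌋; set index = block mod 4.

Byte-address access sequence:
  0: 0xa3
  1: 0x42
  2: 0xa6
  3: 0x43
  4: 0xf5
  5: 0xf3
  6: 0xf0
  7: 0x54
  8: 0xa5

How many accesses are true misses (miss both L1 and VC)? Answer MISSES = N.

MISSES = 4

  [0] addr=0xa3 blk=20 s=0: MISS | VC []
  [1] addr=0x42 blk=8 s=0: MISS | VC [20]
  [2] addr=0xa6 blk=20 s=0: VC-HIT | VC [8]
  [3] addr=0x43 blk=8 s=0: VC-HIT | VC [20]
  [4] addr=0xf5 blk=30 s=2: MISS | VC [20]
  [5] addr=0xf3 blk=30 s=2: L1-HIT | VC [20]
  [6] addr=0xf0 blk=30 s=2: L1-HIT | VC [20]
  [7] addr=0x54 blk=10 s=2: MISS | VC [20, 30]
  [8] addr=0xa5 blk=20 s=0: VC-HIT | VC [8, 30]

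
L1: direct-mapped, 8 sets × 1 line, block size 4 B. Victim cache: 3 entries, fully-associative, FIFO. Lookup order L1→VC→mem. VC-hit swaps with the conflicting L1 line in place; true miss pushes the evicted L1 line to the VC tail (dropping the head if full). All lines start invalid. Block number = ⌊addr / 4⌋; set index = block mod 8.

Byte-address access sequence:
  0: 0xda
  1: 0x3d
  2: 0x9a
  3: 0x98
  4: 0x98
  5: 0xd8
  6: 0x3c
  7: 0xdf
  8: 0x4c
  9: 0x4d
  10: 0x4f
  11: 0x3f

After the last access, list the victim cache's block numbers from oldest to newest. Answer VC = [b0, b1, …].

  [0] addr=0xda blk=54 s=6: MISS | VC []
  [1] addr=0x3d blk=15 s=7: MISS | VC []
  [2] addr=0x9a blk=38 s=6: MISS | VC [54]
  [3] addr=0x98 blk=38 s=6: L1-HIT | VC [54]
  [4] addr=0x98 blk=38 s=6: L1-HIT | VC [54]
  [5] addr=0xd8 blk=54 s=6: VC-HIT | VC [38]
  [6] addr=0x3c blk=15 s=7: L1-HIT | VC [38]
  [7] addr=0xdf blk=55 s=7: MISS | VC [38, 15]
  [8] addr=0x4c blk=19 s=3: MISS | VC [38, 15]
  [9] addr=0x4d blk=19 s=3: L1-HIT | VC [38, 15]
  [10] addr=0x4f blk=19 s=3: L1-HIT | VC [38, 15]
  [11] addr=0x3f blk=15 s=7: VC-HIT | VC [38, 55]

VC = [38, 55]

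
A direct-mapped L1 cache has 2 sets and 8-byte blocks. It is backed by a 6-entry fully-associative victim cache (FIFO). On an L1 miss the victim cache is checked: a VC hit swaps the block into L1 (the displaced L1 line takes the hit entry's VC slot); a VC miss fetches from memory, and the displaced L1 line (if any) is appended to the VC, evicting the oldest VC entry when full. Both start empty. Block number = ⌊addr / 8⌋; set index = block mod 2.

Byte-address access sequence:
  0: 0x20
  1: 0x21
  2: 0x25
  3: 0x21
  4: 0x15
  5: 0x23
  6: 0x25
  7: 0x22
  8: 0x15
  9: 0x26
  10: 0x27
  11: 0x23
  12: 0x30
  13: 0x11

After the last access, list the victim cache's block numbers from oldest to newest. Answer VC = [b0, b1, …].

#0 0x20→b4/s0 MISS; vc=[]
#1 0x21→b4/s0 L1-HIT; vc=[]
#2 0x25→b4/s0 L1-HIT; vc=[]
#3 0x21→b4/s0 L1-HIT; vc=[]
#4 0x15→b2/s0 MISS; vc=[4]
#5 0x23→b4/s0 VC-HIT; vc=[2]
#6 0x25→b4/s0 L1-HIT; vc=[2]
#7 0x22→b4/s0 L1-HIT; vc=[2]
#8 0x15→b2/s0 VC-HIT; vc=[4]
#9 0x26→b4/s0 VC-HIT; vc=[2]
#10 0x27→b4/s0 L1-HIT; vc=[2]
#11 0x23→b4/s0 L1-HIT; vc=[2]
#12 0x30→b6/s0 MISS; vc=[2,4]
#13 0x11→b2/s0 VC-HIT; vc=[6,4]

VC = [6, 4]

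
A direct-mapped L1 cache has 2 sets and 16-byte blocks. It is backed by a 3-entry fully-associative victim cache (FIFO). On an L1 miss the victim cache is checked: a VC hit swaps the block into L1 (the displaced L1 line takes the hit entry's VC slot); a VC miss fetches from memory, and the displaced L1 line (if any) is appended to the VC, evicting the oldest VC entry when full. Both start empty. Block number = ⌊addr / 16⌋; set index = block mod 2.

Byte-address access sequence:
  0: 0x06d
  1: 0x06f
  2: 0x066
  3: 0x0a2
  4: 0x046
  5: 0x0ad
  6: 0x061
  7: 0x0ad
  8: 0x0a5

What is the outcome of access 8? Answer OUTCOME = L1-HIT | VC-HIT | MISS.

OUTCOME = L1-HIT

#0 0x6d→b6/s0 MISS; vc=[]
#1 0x6f→b6/s0 L1-HIT; vc=[]
#2 0x66→b6/s0 L1-HIT; vc=[]
#3 0xa2→b10/s0 MISS; vc=[6]
#4 0x46→b4/s0 MISS; vc=[6,10]
#5 0xad→b10/s0 VC-HIT; vc=[6,4]
#6 0x61→b6/s0 VC-HIT; vc=[10,4]
#7 0xad→b10/s0 VC-HIT; vc=[6,4]
#8 0xa5→b10/s0 L1-HIT; vc=[6,4]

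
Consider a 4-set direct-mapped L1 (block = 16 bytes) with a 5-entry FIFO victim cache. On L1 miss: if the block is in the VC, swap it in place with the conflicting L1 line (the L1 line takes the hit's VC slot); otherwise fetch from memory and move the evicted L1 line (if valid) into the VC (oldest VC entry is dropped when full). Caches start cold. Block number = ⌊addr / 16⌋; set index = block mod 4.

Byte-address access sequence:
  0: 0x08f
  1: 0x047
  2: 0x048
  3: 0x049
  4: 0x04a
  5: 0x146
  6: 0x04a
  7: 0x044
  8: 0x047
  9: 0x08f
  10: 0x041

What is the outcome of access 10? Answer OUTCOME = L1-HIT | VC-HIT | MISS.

OUTCOME = VC-HIT

#0 0x8f→b8/s0 MISS; vc=[]
#1 0x47→b4/s0 MISS; vc=[8]
#2 0x48→b4/s0 L1-HIT; vc=[8]
#3 0x49→b4/s0 L1-HIT; vc=[8]
#4 0x4a→b4/s0 L1-HIT; vc=[8]
#5 0x146→b20/s0 MISS; vc=[8,4]
#6 0x4a→b4/s0 VC-HIT; vc=[8,20]
#7 0x44→b4/s0 L1-HIT; vc=[8,20]
#8 0x47→b4/s0 L1-HIT; vc=[8,20]
#9 0x8f→b8/s0 VC-HIT; vc=[4,20]
#10 0x41→b4/s0 VC-HIT; vc=[8,20]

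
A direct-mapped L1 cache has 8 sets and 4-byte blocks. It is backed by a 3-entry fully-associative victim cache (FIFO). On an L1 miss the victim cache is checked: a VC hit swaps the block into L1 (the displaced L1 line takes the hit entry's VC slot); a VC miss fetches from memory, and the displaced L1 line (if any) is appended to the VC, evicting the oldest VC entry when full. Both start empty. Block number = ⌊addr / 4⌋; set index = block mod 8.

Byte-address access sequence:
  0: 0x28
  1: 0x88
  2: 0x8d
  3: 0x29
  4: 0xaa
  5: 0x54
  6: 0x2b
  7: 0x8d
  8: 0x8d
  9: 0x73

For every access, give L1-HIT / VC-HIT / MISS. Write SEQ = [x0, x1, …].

SEQ = [MISS, MISS, MISS, VC-HIT, MISS, MISS, VC-HIT, L1-HIT, L1-HIT, MISS]

  [0] addr=0x28 blk=10 s=2: MISS | VC []
  [1] addr=0x88 blk=34 s=2: MISS | VC [10]
  [2] addr=0x8d blk=35 s=3: MISS | VC [10]
  [3] addr=0x29 blk=10 s=2: VC-HIT | VC [34]
  [4] addr=0xaa blk=42 s=2: MISS | VC [34, 10]
  [5] addr=0x54 blk=21 s=5: MISS | VC [34, 10]
  [6] addr=0x2b blk=10 s=2: VC-HIT | VC [34, 42]
  [7] addr=0x8d blk=35 s=3: L1-HIT | VC [34, 42]
  [8] addr=0x8d blk=35 s=3: L1-HIT | VC [34, 42]
  [9] addr=0x73 blk=28 s=4: MISS | VC [34, 42]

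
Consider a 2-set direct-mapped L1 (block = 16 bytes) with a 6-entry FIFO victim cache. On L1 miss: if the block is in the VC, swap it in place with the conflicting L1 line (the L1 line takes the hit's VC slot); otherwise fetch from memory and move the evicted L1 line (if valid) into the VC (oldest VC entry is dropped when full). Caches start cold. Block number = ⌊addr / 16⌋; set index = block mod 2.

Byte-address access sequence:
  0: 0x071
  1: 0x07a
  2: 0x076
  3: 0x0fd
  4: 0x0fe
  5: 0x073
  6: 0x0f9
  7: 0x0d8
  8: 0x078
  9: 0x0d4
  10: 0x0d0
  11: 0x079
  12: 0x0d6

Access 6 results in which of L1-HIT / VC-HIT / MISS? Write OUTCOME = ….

OUTCOME = VC-HIT

#0 0x71→b7/s1 MISS; vc=[]
#1 0x7a→b7/s1 L1-HIT; vc=[]
#2 0x76→b7/s1 L1-HIT; vc=[]
#3 0xfd→b15/s1 MISS; vc=[7]
#4 0xfe→b15/s1 L1-HIT; vc=[7]
#5 0x73→b7/s1 VC-HIT; vc=[15]
#6 0xf9→b15/s1 VC-HIT; vc=[7]
#7 0xd8→b13/s1 MISS; vc=[7,15]
#8 0x78→b7/s1 VC-HIT; vc=[13,15]
#9 0xd4→b13/s1 VC-HIT; vc=[7,15]
#10 0xd0→b13/s1 L1-HIT; vc=[7,15]
#11 0x79→b7/s1 VC-HIT; vc=[13,15]
#12 0xd6→b13/s1 VC-HIT; vc=[7,15]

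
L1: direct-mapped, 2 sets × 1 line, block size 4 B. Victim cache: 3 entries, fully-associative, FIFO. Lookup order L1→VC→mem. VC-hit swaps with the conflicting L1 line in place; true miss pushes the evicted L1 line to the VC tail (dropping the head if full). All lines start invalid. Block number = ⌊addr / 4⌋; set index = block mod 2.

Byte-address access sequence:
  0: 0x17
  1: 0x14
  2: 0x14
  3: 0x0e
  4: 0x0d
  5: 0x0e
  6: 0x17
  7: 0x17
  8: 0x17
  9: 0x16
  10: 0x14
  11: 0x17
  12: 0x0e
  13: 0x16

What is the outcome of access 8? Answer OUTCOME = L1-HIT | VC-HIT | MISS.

OUTCOME = L1-HIT

  [0] addr=0x17 blk=5 s=1: MISS | VC []
  [1] addr=0x14 blk=5 s=1: L1-HIT | VC []
  [2] addr=0x14 blk=5 s=1: L1-HIT | VC []
  [3] addr=0xe blk=3 s=1: MISS | VC [5]
  [4] addr=0xd blk=3 s=1: L1-HIT | VC [5]
  [5] addr=0xe blk=3 s=1: L1-HIT | VC [5]
  [6] addr=0x17 blk=5 s=1: VC-HIT | VC [3]
  [7] addr=0x17 blk=5 s=1: L1-HIT | VC [3]
  [8] addr=0x17 blk=5 s=1: L1-HIT | VC [3]
  [9] addr=0x16 blk=5 s=1: L1-HIT | VC [3]
  [10] addr=0x14 blk=5 s=1: L1-HIT | VC [3]
  [11] addr=0x17 blk=5 s=1: L1-HIT | VC [3]
  [12] addr=0xe blk=3 s=1: VC-HIT | VC [5]
  [13] addr=0x16 blk=5 s=1: VC-HIT | VC [3]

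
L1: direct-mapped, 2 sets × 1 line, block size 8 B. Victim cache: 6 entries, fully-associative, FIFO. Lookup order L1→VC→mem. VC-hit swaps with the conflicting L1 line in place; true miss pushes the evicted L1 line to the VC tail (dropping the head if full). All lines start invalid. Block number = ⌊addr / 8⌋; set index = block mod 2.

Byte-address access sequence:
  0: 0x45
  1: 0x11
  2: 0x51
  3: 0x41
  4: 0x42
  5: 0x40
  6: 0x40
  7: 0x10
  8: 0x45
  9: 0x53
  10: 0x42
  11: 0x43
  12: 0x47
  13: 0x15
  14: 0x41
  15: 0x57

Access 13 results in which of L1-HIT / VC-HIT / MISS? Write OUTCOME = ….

  [0] addr=0x45 blk=8 s=0: MISS | VC []
  [1] addr=0x11 blk=2 s=0: MISS | VC [8]
  [2] addr=0x51 blk=10 s=0: MISS | VC [8, 2]
  [3] addr=0x41 blk=8 s=0: VC-HIT | VC [10, 2]
  [4] addr=0x42 blk=8 s=0: L1-HIT | VC [10, 2]
  [5] addr=0x40 blk=8 s=0: L1-HIT | VC [10, 2]
  [6] addr=0x40 blk=8 s=0: L1-HIT | VC [10, 2]
  [7] addr=0x10 blk=2 s=0: VC-HIT | VC [10, 8]
  [8] addr=0x45 blk=8 s=0: VC-HIT | VC [10, 2]
  [9] addr=0x53 blk=10 s=0: VC-HIT | VC [8, 2]
  [10] addr=0x42 blk=8 s=0: VC-HIT | VC [10, 2]
  [11] addr=0x43 blk=8 s=0: L1-HIT | VC [10, 2]
  [12] addr=0x47 blk=8 s=0: L1-HIT | VC [10, 2]
  [13] addr=0x15 blk=2 s=0: VC-HIT | VC [10, 8]
  [14] addr=0x41 blk=8 s=0: VC-HIT | VC [10, 2]
  [15] addr=0x57 blk=10 s=0: VC-HIT | VC [8, 2]

OUTCOME = VC-HIT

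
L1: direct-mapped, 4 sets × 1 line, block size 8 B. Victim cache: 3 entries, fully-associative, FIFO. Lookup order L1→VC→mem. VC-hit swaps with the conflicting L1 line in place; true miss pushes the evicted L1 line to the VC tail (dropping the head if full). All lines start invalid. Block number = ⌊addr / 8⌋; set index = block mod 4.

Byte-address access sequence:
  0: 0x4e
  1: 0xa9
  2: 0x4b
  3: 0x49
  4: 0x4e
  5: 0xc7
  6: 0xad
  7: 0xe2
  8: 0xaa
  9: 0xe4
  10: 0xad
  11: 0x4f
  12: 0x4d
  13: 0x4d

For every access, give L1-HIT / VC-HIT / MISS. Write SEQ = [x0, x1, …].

SEQ = [MISS, MISS, VC-HIT, L1-HIT, L1-HIT, MISS, VC-HIT, MISS, L1-HIT, L1-HIT, L1-HIT, VC-HIT, L1-HIT, L1-HIT]

0: 0x4e (blk 9, set 1) → MISS  vc=[]
1: 0xa9 (blk 21, set 1) → MISS  vc=[9]
2: 0x4b (blk 9, set 1) → VC-HIT  vc=[21]
3: 0x49 (blk 9, set 1) → L1-HIT  vc=[21]
4: 0x4e (blk 9, set 1) → L1-HIT  vc=[21]
5: 0xc7 (blk 24, set 0) → MISS  vc=[21]
6: 0xad (blk 21, set 1) → VC-HIT  vc=[9]
7: 0xe2 (blk 28, set 0) → MISS  vc=[9, 24]
8: 0xaa (blk 21, set 1) → L1-HIT  vc=[9, 24]
9: 0xe4 (blk 28, set 0) → L1-HIT  vc=[9, 24]
10: 0xad (blk 21, set 1) → L1-HIT  vc=[9, 24]
11: 0x4f (blk 9, set 1) → VC-HIT  vc=[21, 24]
12: 0x4d (blk 9, set 1) → L1-HIT  vc=[21, 24]
13: 0x4d (blk 9, set 1) → L1-HIT  vc=[21, 24]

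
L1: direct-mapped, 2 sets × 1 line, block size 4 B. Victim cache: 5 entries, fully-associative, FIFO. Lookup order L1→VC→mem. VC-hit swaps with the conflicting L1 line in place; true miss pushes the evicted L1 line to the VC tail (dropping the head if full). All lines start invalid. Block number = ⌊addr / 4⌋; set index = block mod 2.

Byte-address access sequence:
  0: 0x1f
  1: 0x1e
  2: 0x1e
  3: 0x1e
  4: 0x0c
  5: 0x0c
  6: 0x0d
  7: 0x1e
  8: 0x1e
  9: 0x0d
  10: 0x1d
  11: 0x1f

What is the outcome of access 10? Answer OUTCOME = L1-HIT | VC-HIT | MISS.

#0 0x1f→b7/s1 MISS; vc=[]
#1 0x1e→b7/s1 L1-HIT; vc=[]
#2 0x1e→b7/s1 L1-HIT; vc=[]
#3 0x1e→b7/s1 L1-HIT; vc=[]
#4 0xc→b3/s1 MISS; vc=[7]
#5 0xc→b3/s1 L1-HIT; vc=[7]
#6 0xd→b3/s1 L1-HIT; vc=[7]
#7 0x1e→b7/s1 VC-HIT; vc=[3]
#8 0x1e→b7/s1 L1-HIT; vc=[3]
#9 0xd→b3/s1 VC-HIT; vc=[7]
#10 0x1d→b7/s1 VC-HIT; vc=[3]
#11 0x1f→b7/s1 L1-HIT; vc=[3]

OUTCOME = VC-HIT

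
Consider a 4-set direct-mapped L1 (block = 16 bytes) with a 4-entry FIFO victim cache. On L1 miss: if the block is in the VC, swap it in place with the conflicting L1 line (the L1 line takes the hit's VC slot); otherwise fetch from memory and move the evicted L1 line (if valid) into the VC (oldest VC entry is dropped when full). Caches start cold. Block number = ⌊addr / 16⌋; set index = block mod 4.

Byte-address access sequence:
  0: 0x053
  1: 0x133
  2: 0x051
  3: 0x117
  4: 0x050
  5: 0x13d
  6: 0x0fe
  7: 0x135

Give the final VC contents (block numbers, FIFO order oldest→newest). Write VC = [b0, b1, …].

  [0] addr=0x53 blk=5 s=1: MISS | VC []
  [1] addr=0x133 blk=19 s=3: MISS | VC []
  [2] addr=0x51 blk=5 s=1: L1-HIT | VC []
  [3] addr=0x117 blk=17 s=1: MISS | VC [5]
  [4] addr=0x50 blk=5 s=1: VC-HIT | VC [17]
  [5] addr=0x13d blk=19 s=3: L1-HIT | VC [17]
  [6] addr=0xfe blk=15 s=3: MISS | VC [17, 19]
  [7] addr=0x135 blk=19 s=3: VC-HIT | VC [17, 15]

VC = [17, 15]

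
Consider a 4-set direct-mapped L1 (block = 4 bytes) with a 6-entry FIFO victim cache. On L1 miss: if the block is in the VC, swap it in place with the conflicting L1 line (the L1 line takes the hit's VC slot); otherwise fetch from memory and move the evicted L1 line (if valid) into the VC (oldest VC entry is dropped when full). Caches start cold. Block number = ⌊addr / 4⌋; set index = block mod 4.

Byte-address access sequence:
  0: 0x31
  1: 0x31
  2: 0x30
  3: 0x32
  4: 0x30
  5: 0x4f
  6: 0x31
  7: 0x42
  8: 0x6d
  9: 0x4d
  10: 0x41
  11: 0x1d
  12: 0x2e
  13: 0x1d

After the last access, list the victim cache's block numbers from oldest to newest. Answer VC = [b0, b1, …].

0: 0x31 (blk 12, set 0) → MISS  vc=[]
1: 0x31 (blk 12, set 0) → L1-HIT  vc=[]
2: 0x30 (blk 12, set 0) → L1-HIT  vc=[]
3: 0x32 (blk 12, set 0) → L1-HIT  vc=[]
4: 0x30 (blk 12, set 0) → L1-HIT  vc=[]
5: 0x4f (blk 19, set 3) → MISS  vc=[]
6: 0x31 (blk 12, set 0) → L1-HIT  vc=[]
7: 0x42 (blk 16, set 0) → MISS  vc=[12]
8: 0x6d (blk 27, set 3) → MISS  vc=[12, 19]
9: 0x4d (blk 19, set 3) → VC-HIT  vc=[12, 27]
10: 0x41 (blk 16, set 0) → L1-HIT  vc=[12, 27]
11: 0x1d (blk 7, set 3) → MISS  vc=[12, 27, 19]
12: 0x2e (blk 11, set 3) → MISS  vc=[12, 27, 19, 7]
13: 0x1d (blk 7, set 3) → VC-HIT  vc=[12, 27, 19, 11]

VC = [12, 27, 19, 11]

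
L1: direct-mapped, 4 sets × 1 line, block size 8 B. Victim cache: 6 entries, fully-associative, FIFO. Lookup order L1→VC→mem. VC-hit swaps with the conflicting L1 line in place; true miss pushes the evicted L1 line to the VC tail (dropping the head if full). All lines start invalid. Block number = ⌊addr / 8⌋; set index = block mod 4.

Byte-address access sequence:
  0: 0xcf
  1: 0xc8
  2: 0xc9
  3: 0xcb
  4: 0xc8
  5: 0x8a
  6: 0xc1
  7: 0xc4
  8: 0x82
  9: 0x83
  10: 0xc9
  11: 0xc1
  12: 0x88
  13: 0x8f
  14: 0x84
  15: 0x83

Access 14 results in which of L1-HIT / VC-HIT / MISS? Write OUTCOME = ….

OUTCOME = VC-HIT

#0 0xcf→b25/s1 MISS; vc=[]
#1 0xc8→b25/s1 L1-HIT; vc=[]
#2 0xc9→b25/s1 L1-HIT; vc=[]
#3 0xcb→b25/s1 L1-HIT; vc=[]
#4 0xc8→b25/s1 L1-HIT; vc=[]
#5 0x8a→b17/s1 MISS; vc=[25]
#6 0xc1→b24/s0 MISS; vc=[25]
#7 0xc4→b24/s0 L1-HIT; vc=[25]
#8 0x82→b16/s0 MISS; vc=[25,24]
#9 0x83→b16/s0 L1-HIT; vc=[25,24]
#10 0xc9→b25/s1 VC-HIT; vc=[17,24]
#11 0xc1→b24/s0 VC-HIT; vc=[17,16]
#12 0x88→b17/s1 VC-HIT; vc=[25,16]
#13 0x8f→b17/s1 L1-HIT; vc=[25,16]
#14 0x84→b16/s0 VC-HIT; vc=[25,24]
#15 0x83→b16/s0 L1-HIT; vc=[25,24]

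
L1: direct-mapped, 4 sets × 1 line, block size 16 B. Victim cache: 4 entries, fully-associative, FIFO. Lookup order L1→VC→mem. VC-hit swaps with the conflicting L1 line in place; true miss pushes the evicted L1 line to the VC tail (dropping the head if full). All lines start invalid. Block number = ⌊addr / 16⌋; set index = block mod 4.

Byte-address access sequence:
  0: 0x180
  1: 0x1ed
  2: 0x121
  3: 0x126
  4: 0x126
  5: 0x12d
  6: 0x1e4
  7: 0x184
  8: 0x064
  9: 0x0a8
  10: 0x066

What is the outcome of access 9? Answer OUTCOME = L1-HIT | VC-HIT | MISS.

#0 0x180→b24/s0 MISS; vc=[]
#1 0x1ed→b30/s2 MISS; vc=[]
#2 0x121→b18/s2 MISS; vc=[30]
#3 0x126→b18/s2 L1-HIT; vc=[30]
#4 0x126→b18/s2 L1-HIT; vc=[30]
#5 0x12d→b18/s2 L1-HIT; vc=[30]
#6 0x1e4→b30/s2 VC-HIT; vc=[18]
#7 0x184→b24/s0 L1-HIT; vc=[18]
#8 0x64→b6/s2 MISS; vc=[18,30]
#9 0xa8→b10/s2 MISS; vc=[18,30,6]
#10 0x66→b6/s2 VC-HIT; vc=[18,30,10]

OUTCOME = MISS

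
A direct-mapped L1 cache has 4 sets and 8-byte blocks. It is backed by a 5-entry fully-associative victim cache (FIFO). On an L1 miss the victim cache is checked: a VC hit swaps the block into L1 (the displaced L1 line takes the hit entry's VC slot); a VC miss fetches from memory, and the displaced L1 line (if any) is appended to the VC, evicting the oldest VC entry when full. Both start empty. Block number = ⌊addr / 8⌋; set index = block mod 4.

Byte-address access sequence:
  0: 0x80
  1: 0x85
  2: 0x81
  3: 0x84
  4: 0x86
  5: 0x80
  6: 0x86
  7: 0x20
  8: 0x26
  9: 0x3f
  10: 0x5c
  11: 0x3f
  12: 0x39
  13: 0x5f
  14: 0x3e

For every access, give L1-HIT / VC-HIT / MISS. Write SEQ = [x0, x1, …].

SEQ = [MISS, L1-HIT, L1-HIT, L1-HIT, L1-HIT, L1-HIT, L1-HIT, MISS, L1-HIT, MISS, MISS, VC-HIT, L1-HIT, VC-HIT, VC-HIT]

0: 0x80 (blk 16, set 0) → MISS  vc=[]
1: 0x85 (blk 16, set 0) → L1-HIT  vc=[]
2: 0x81 (blk 16, set 0) → L1-HIT  vc=[]
3: 0x84 (blk 16, set 0) → L1-HIT  vc=[]
4: 0x86 (blk 16, set 0) → L1-HIT  vc=[]
5: 0x80 (blk 16, set 0) → L1-HIT  vc=[]
6: 0x86 (blk 16, set 0) → L1-HIT  vc=[]
7: 0x20 (blk 4, set 0) → MISS  vc=[16]
8: 0x26 (blk 4, set 0) → L1-HIT  vc=[16]
9: 0x3f (blk 7, set 3) → MISS  vc=[16]
10: 0x5c (blk 11, set 3) → MISS  vc=[16, 7]
11: 0x3f (blk 7, set 3) → VC-HIT  vc=[16, 11]
12: 0x39 (blk 7, set 3) → L1-HIT  vc=[16, 11]
13: 0x5f (blk 11, set 3) → VC-HIT  vc=[16, 7]
14: 0x3e (blk 7, set 3) → VC-HIT  vc=[16, 11]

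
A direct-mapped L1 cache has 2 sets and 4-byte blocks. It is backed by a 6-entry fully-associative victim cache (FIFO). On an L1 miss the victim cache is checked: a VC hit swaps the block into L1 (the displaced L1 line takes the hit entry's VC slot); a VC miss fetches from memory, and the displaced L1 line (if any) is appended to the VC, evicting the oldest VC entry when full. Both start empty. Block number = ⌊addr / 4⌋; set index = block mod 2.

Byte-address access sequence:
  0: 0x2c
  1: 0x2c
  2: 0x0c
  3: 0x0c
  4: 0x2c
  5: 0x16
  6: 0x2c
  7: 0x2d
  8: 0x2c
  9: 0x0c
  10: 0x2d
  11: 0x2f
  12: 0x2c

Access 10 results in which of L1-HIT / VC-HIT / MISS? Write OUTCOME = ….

#0 0x2c→b11/s1 MISS; vc=[]
#1 0x2c→b11/s1 L1-HIT; vc=[]
#2 0xc→b3/s1 MISS; vc=[11]
#3 0xc→b3/s1 L1-HIT; vc=[11]
#4 0x2c→b11/s1 VC-HIT; vc=[3]
#5 0x16→b5/s1 MISS; vc=[3,11]
#6 0x2c→b11/s1 VC-HIT; vc=[3,5]
#7 0x2d→b11/s1 L1-HIT; vc=[3,5]
#8 0x2c→b11/s1 L1-HIT; vc=[3,5]
#9 0xc→b3/s1 VC-HIT; vc=[11,5]
#10 0x2d→b11/s1 VC-HIT; vc=[3,5]
#11 0x2f→b11/s1 L1-HIT; vc=[3,5]
#12 0x2c→b11/s1 L1-HIT; vc=[3,5]

OUTCOME = VC-HIT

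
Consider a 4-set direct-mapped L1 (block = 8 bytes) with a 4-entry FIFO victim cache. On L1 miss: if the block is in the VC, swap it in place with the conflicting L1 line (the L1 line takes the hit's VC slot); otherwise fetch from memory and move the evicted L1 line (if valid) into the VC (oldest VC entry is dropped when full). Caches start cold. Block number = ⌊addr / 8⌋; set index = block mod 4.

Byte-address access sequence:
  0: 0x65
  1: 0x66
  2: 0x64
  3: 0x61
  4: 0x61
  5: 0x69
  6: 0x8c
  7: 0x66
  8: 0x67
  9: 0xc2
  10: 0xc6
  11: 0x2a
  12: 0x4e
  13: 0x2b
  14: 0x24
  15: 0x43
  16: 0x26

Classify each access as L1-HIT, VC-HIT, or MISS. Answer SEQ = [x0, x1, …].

SEQ = [MISS, L1-HIT, L1-HIT, L1-HIT, L1-HIT, MISS, MISS, L1-HIT, L1-HIT, MISS, L1-HIT, MISS, MISS, VC-HIT, MISS, MISS, VC-HIT]

  [0] addr=0x65 blk=12 s=0: MISS | VC []
  [1] addr=0x66 blk=12 s=0: L1-HIT | VC []
  [2] addr=0x64 blk=12 s=0: L1-HIT | VC []
  [3] addr=0x61 blk=12 s=0: L1-HIT | VC []
  [4] addr=0x61 blk=12 s=0: L1-HIT | VC []
  [5] addr=0x69 blk=13 s=1: MISS | VC []
  [6] addr=0x8c blk=17 s=1: MISS | VC [13]
  [7] addr=0x66 blk=12 s=0: L1-HIT | VC [13]
  [8] addr=0x67 blk=12 s=0: L1-HIT | VC [13]
  [9] addr=0xc2 blk=24 s=0: MISS | VC [13, 12]
  [10] addr=0xc6 blk=24 s=0: L1-HIT | VC [13, 12]
  [11] addr=0x2a blk=5 s=1: MISS | VC [13, 12, 17]
  [12] addr=0x4e blk=9 s=1: MISS | VC [13, 12, 17, 5]
  [13] addr=0x2b blk=5 s=1: VC-HIT | VC [13, 12, 17, 9]
  [14] addr=0x24 blk=4 s=0: MISS | VC [12, 17, 9, 24]
  [15] addr=0x43 blk=8 s=0: MISS | VC [17, 9, 24, 4]
  [16] addr=0x26 blk=4 s=0: VC-HIT | VC [17, 9, 24, 8]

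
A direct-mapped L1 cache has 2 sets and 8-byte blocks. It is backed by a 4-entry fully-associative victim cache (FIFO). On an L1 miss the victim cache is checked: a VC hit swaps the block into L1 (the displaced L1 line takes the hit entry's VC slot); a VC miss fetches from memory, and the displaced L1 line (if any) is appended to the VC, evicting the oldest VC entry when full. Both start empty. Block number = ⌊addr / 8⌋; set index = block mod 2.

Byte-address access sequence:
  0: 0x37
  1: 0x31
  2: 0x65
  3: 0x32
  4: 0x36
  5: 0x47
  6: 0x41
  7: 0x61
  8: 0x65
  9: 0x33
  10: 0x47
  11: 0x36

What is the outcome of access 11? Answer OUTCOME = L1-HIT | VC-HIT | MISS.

#0 0x37→b6/s0 MISS; vc=[]
#1 0x31→b6/s0 L1-HIT; vc=[]
#2 0x65→b12/s0 MISS; vc=[6]
#3 0x32→b6/s0 VC-HIT; vc=[12]
#4 0x36→b6/s0 L1-HIT; vc=[12]
#5 0x47→b8/s0 MISS; vc=[12,6]
#6 0x41→b8/s0 L1-HIT; vc=[12,6]
#7 0x61→b12/s0 VC-HIT; vc=[8,6]
#8 0x65→b12/s0 L1-HIT; vc=[8,6]
#9 0x33→b6/s0 VC-HIT; vc=[8,12]
#10 0x47→b8/s0 VC-HIT; vc=[6,12]
#11 0x36→b6/s0 VC-HIT; vc=[8,12]

OUTCOME = VC-HIT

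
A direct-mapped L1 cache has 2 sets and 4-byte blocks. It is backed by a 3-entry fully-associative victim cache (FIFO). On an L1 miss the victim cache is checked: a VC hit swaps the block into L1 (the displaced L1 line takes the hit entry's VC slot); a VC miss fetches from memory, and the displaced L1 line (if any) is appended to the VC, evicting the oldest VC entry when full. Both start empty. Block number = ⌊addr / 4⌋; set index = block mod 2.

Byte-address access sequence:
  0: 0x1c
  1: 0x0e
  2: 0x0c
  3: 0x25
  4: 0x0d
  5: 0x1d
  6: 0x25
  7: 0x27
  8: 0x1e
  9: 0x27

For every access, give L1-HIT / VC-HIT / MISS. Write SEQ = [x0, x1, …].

0: 0x1c (blk 7, set 1) → MISS  vc=[]
1: 0xe (blk 3, set 1) → MISS  vc=[7]
2: 0xc (blk 3, set 1) → L1-HIT  vc=[7]
3: 0x25 (blk 9, set 1) → MISS  vc=[7, 3]
4: 0xd (blk 3, set 1) → VC-HIT  vc=[7, 9]
5: 0x1d (blk 7, set 1) → VC-HIT  vc=[3, 9]
6: 0x25 (blk 9, set 1) → VC-HIT  vc=[3, 7]
7: 0x27 (blk 9, set 1) → L1-HIT  vc=[3, 7]
8: 0x1e (blk 7, set 1) → VC-HIT  vc=[3, 9]
9: 0x27 (blk 9, set 1) → VC-HIT  vc=[3, 7]

SEQ = [MISS, MISS, L1-HIT, MISS, VC-HIT, VC-HIT, VC-HIT, L1-HIT, VC-HIT, VC-HIT]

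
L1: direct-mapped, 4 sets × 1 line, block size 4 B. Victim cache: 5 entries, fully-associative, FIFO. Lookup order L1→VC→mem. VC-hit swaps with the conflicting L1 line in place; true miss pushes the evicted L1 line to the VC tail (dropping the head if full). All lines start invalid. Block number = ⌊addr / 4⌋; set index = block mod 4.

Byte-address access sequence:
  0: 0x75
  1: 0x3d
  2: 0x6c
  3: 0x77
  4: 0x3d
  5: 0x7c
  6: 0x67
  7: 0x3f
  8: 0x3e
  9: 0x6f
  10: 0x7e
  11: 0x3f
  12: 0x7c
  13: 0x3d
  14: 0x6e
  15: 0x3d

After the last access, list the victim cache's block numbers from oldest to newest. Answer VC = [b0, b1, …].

VC = [31, 27, 29]

#0 0x75→b29/s1 MISS; vc=[]
#1 0x3d→b15/s3 MISS; vc=[]
#2 0x6c→b27/s3 MISS; vc=[15]
#3 0x77→b29/s1 L1-HIT; vc=[15]
#4 0x3d→b15/s3 VC-HIT; vc=[27]
#5 0x7c→b31/s3 MISS; vc=[27,15]
#6 0x67→b25/s1 MISS; vc=[27,15,29]
#7 0x3f→b15/s3 VC-HIT; vc=[27,31,29]
#8 0x3e→b15/s3 L1-HIT; vc=[27,31,29]
#9 0x6f→b27/s3 VC-HIT; vc=[15,31,29]
#10 0x7e→b31/s3 VC-HIT; vc=[15,27,29]
#11 0x3f→b15/s3 VC-HIT; vc=[31,27,29]
#12 0x7c→b31/s3 VC-HIT; vc=[15,27,29]
#13 0x3d→b15/s3 VC-HIT; vc=[31,27,29]
#14 0x6e→b27/s3 VC-HIT; vc=[31,15,29]
#15 0x3d→b15/s3 VC-HIT; vc=[31,27,29]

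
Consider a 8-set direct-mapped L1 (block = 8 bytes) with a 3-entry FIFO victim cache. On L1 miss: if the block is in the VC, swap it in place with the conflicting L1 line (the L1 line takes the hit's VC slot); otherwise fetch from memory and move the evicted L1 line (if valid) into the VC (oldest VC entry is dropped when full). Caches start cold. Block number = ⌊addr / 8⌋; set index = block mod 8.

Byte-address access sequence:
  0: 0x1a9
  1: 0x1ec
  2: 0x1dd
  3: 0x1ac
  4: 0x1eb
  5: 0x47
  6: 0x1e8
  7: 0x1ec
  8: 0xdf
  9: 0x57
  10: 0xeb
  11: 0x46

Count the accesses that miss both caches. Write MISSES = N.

MISSES = 7

  [0] addr=0x1a9 blk=53 s=5: MISS | VC []
  [1] addr=0x1ec blk=61 s=5: MISS | VC [53]
  [2] addr=0x1dd blk=59 s=3: MISS | VC [53]
  [3] addr=0x1ac blk=53 s=5: VC-HIT | VC [61]
  [4] addr=0x1eb blk=61 s=5: VC-HIT | VC [53]
  [5] addr=0x47 blk=8 s=0: MISS | VC [53]
  [6] addr=0x1e8 blk=61 s=5: L1-HIT | VC [53]
  [7] addr=0x1ec blk=61 s=5: L1-HIT | VC [53]
  [8] addr=0xdf blk=27 s=3: MISS | VC [53, 59]
  [9] addr=0x57 blk=10 s=2: MISS | VC [53, 59]
  [10] addr=0xeb blk=29 s=5: MISS | VC [53, 59, 61]
  [11] addr=0x46 blk=8 s=0: L1-HIT | VC [53, 59, 61]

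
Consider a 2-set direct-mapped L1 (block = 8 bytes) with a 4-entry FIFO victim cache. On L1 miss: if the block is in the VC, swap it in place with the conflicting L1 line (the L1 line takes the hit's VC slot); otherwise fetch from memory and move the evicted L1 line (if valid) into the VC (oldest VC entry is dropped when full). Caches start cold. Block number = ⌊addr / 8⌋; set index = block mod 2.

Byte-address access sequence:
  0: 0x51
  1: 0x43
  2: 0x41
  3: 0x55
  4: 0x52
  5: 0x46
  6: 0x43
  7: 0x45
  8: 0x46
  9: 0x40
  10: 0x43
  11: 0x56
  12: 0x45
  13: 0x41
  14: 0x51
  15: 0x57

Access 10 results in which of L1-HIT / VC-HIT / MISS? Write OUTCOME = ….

0: 0x51 (blk 10, set 0) → MISS  vc=[]
1: 0x43 (blk 8, set 0) → MISS  vc=[10]
2: 0x41 (blk 8, set 0) → L1-HIT  vc=[10]
3: 0x55 (blk 10, set 0) → VC-HIT  vc=[8]
4: 0x52 (blk 10, set 0) → L1-HIT  vc=[8]
5: 0x46 (blk 8, set 0) → VC-HIT  vc=[10]
6: 0x43 (blk 8, set 0) → L1-HIT  vc=[10]
7: 0x45 (blk 8, set 0) → L1-HIT  vc=[10]
8: 0x46 (blk 8, set 0) → L1-HIT  vc=[10]
9: 0x40 (blk 8, set 0) → L1-HIT  vc=[10]
10: 0x43 (blk 8, set 0) → L1-HIT  vc=[10]
11: 0x56 (blk 10, set 0) → VC-HIT  vc=[8]
12: 0x45 (blk 8, set 0) → VC-HIT  vc=[10]
13: 0x41 (blk 8, set 0) → L1-HIT  vc=[10]
14: 0x51 (blk 10, set 0) → VC-HIT  vc=[8]
15: 0x57 (blk 10, set 0) → L1-HIT  vc=[8]

OUTCOME = L1-HIT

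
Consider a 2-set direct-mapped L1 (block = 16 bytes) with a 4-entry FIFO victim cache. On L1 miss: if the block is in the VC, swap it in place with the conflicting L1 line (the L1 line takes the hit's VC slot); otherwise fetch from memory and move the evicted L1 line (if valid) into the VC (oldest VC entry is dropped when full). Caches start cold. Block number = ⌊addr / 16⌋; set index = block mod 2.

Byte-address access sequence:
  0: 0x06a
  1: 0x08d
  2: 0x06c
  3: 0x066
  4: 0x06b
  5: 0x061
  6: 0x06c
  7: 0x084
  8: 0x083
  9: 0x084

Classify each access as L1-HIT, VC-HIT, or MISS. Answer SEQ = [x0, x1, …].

  [0] addr=0x6a blk=6 s=0: MISS | VC []
  [1] addr=0x8d blk=8 s=0: MISS | VC [6]
  [2] addr=0x6c blk=6 s=0: VC-HIT | VC [8]
  [3] addr=0x66 blk=6 s=0: L1-HIT | VC [8]
  [4] addr=0x6b blk=6 s=0: L1-HIT | VC [8]
  [5] addr=0x61 blk=6 s=0: L1-HIT | VC [8]
  [6] addr=0x6c blk=6 s=0: L1-HIT | VC [8]
  [7] addr=0x84 blk=8 s=0: VC-HIT | VC [6]
  [8] addr=0x83 blk=8 s=0: L1-HIT | VC [6]
  [9] addr=0x84 blk=8 s=0: L1-HIT | VC [6]

SEQ = [MISS, MISS, VC-HIT, L1-HIT, L1-HIT, L1-HIT, L1-HIT, VC-HIT, L1-HIT, L1-HIT]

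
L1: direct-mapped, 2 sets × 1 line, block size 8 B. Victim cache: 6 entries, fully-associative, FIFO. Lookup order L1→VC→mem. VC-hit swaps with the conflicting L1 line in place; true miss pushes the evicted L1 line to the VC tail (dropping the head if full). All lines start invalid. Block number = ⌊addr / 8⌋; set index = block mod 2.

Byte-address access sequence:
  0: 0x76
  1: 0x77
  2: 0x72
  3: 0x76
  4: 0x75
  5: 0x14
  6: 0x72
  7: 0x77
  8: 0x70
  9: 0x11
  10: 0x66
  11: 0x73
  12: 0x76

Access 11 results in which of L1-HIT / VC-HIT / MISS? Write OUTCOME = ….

OUTCOME = VC-HIT

0: 0x76 (blk 14, set 0) → MISS  vc=[]
1: 0x77 (blk 14, set 0) → L1-HIT  vc=[]
2: 0x72 (blk 14, set 0) → L1-HIT  vc=[]
3: 0x76 (blk 14, set 0) → L1-HIT  vc=[]
4: 0x75 (blk 14, set 0) → L1-HIT  vc=[]
5: 0x14 (blk 2, set 0) → MISS  vc=[14]
6: 0x72 (blk 14, set 0) → VC-HIT  vc=[2]
7: 0x77 (blk 14, set 0) → L1-HIT  vc=[2]
8: 0x70 (blk 14, set 0) → L1-HIT  vc=[2]
9: 0x11 (blk 2, set 0) → VC-HIT  vc=[14]
10: 0x66 (blk 12, set 0) → MISS  vc=[14, 2]
11: 0x73 (blk 14, set 0) → VC-HIT  vc=[12, 2]
12: 0x76 (blk 14, set 0) → L1-HIT  vc=[12, 2]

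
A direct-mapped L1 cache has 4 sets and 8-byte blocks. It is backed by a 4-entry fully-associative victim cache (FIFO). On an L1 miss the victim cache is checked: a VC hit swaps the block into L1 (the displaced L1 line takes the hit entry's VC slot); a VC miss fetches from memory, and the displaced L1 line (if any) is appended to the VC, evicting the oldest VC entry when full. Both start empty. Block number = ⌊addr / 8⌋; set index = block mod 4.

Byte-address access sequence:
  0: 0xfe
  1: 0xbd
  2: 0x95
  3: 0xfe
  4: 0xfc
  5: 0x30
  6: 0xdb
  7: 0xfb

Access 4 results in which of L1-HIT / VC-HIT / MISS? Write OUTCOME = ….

OUTCOME = L1-HIT

  [0] addr=0xfe blk=31 s=3: MISS | VC []
  [1] addr=0xbd blk=23 s=3: MISS | VC [31]
  [2] addr=0x95 blk=18 s=2: MISS | VC [31]
  [3] addr=0xfe blk=31 s=3: VC-HIT | VC [23]
  [4] addr=0xfc blk=31 s=3: L1-HIT | VC [23]
  [5] addr=0x30 blk=6 s=2: MISS | VC [23, 18]
  [6] addr=0xdb blk=27 s=3: MISS | VC [23, 18, 31]
  [7] addr=0xfb blk=31 s=3: VC-HIT | VC [23, 18, 27]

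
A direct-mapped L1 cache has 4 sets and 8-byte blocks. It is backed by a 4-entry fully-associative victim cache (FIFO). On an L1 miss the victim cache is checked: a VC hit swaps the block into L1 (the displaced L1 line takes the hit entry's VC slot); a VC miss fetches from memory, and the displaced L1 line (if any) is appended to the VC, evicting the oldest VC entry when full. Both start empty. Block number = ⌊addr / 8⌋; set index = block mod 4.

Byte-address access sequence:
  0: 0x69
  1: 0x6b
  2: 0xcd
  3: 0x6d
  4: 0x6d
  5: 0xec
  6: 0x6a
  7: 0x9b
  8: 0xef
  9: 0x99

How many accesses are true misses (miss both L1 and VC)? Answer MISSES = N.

MISSES = 4

  [0] addr=0x69 blk=13 s=1: MISS | VC []
  [1] addr=0x6b blk=13 s=1: L1-HIT | VC []
  [2] addr=0xcd blk=25 s=1: MISS | VC [13]
  [3] addr=0x6d blk=13 s=1: VC-HIT | VC [25]
  [4] addr=0x6d blk=13 s=1: L1-HIT | VC [25]
  [5] addr=0xec blk=29 s=1: MISS | VC [25, 13]
  [6] addr=0x6a blk=13 s=1: VC-HIT | VC [25, 29]
  [7] addr=0x9b blk=19 s=3: MISS | VC [25, 29]
  [8] addr=0xef blk=29 s=1: VC-HIT | VC [25, 13]
  [9] addr=0x99 blk=19 s=3: L1-HIT | VC [25, 13]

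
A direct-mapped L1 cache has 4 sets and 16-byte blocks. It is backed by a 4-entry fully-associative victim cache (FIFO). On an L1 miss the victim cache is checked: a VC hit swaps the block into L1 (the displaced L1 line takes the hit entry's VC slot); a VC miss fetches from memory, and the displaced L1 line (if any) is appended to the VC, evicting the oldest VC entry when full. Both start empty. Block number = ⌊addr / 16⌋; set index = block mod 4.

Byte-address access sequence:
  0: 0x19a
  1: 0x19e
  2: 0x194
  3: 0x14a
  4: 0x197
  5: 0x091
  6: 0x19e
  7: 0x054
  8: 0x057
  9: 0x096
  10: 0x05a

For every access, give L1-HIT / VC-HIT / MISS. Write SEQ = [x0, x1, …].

SEQ = [MISS, L1-HIT, L1-HIT, MISS, L1-HIT, MISS, VC-HIT, MISS, L1-HIT, VC-HIT, VC-HIT]

#0 0x19a→b25/s1 MISS; vc=[]
#1 0x19e→b25/s1 L1-HIT; vc=[]
#2 0x194→b25/s1 L1-HIT; vc=[]
#3 0x14a→b20/s0 MISS; vc=[]
#4 0x197→b25/s1 L1-HIT; vc=[]
#5 0x91→b9/s1 MISS; vc=[25]
#6 0x19e→b25/s1 VC-HIT; vc=[9]
#7 0x54→b5/s1 MISS; vc=[9,25]
#8 0x57→b5/s1 L1-HIT; vc=[9,25]
#9 0x96→b9/s1 VC-HIT; vc=[5,25]
#10 0x5a→b5/s1 VC-HIT; vc=[9,25]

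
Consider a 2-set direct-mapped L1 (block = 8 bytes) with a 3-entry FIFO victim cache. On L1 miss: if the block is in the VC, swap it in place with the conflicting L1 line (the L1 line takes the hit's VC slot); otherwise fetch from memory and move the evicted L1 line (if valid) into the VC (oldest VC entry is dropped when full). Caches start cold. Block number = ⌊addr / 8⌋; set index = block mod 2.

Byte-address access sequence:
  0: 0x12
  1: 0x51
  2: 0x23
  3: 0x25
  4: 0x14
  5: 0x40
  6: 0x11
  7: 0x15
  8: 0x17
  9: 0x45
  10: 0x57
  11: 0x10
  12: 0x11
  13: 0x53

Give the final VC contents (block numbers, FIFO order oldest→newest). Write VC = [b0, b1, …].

VC = [4, 8, 2]

  [0] addr=0x12 blk=2 s=0: MISS | VC []
  [1] addr=0x51 blk=10 s=0: MISS | VC [2]
  [2] addr=0x23 blk=4 s=0: MISS | VC [2, 10]
  [3] addr=0x25 blk=4 s=0: L1-HIT | VC [2, 10]
  [4] addr=0x14 blk=2 s=0: VC-HIT | VC [4, 10]
  [5] addr=0x40 blk=8 s=0: MISS | VC [4, 10, 2]
  [6] addr=0x11 blk=2 s=0: VC-HIT | VC [4, 10, 8]
  [7] addr=0x15 blk=2 s=0: L1-HIT | VC [4, 10, 8]
  [8] addr=0x17 blk=2 s=0: L1-HIT | VC [4, 10, 8]
  [9] addr=0x45 blk=8 s=0: VC-HIT | VC [4, 10, 2]
  [10] addr=0x57 blk=10 s=0: VC-HIT | VC [4, 8, 2]
  [11] addr=0x10 blk=2 s=0: VC-HIT | VC [4, 8, 10]
  [12] addr=0x11 blk=2 s=0: L1-HIT | VC [4, 8, 10]
  [13] addr=0x53 blk=10 s=0: VC-HIT | VC [4, 8, 2]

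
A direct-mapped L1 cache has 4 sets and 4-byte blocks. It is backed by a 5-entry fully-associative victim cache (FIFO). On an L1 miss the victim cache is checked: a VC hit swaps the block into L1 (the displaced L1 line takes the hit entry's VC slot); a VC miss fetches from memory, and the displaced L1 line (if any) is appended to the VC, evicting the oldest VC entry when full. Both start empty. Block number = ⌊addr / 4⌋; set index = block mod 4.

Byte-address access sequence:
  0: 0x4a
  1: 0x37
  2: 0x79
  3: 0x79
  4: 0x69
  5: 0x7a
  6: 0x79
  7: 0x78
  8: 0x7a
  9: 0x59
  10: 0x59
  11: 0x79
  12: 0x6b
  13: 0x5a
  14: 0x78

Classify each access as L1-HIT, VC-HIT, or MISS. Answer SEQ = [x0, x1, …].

SEQ = [MISS, MISS, MISS, L1-HIT, MISS, VC-HIT, L1-HIT, L1-HIT, L1-HIT, MISS, L1-HIT, VC-HIT, VC-HIT, VC-HIT, VC-HIT]

#0 0x4a→b18/s2 MISS; vc=[]
#1 0x37→b13/s1 MISS; vc=[]
#2 0x79→b30/s2 MISS; vc=[18]
#3 0x79→b30/s2 L1-HIT; vc=[18]
#4 0x69→b26/s2 MISS; vc=[18,30]
#5 0x7a→b30/s2 VC-HIT; vc=[18,26]
#6 0x79→b30/s2 L1-HIT; vc=[18,26]
#7 0x78→b30/s2 L1-HIT; vc=[18,26]
#8 0x7a→b30/s2 L1-HIT; vc=[18,26]
#9 0x59→b22/s2 MISS; vc=[18,26,30]
#10 0x59→b22/s2 L1-HIT; vc=[18,26,30]
#11 0x79→b30/s2 VC-HIT; vc=[18,26,22]
#12 0x6b→b26/s2 VC-HIT; vc=[18,30,22]
#13 0x5a→b22/s2 VC-HIT; vc=[18,30,26]
#14 0x78→b30/s2 VC-HIT; vc=[18,22,26]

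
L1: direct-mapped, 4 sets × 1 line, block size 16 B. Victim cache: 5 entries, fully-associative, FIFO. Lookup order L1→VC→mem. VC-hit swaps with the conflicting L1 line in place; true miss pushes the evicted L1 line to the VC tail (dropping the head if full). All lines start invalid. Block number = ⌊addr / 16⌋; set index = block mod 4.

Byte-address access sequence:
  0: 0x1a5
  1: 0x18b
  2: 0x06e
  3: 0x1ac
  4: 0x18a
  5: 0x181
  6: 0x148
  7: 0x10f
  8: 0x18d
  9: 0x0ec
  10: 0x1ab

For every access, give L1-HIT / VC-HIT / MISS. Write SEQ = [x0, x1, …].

#0 0x1a5→b26/s2 MISS; vc=[]
#1 0x18b→b24/s0 MISS; vc=[]
#2 0x6e→b6/s2 MISS; vc=[26]
#3 0x1ac→b26/s2 VC-HIT; vc=[6]
#4 0x18a→b24/s0 L1-HIT; vc=[6]
#5 0x181→b24/s0 L1-HIT; vc=[6]
#6 0x148→b20/s0 MISS; vc=[6,24]
#7 0x10f→b16/s0 MISS; vc=[6,24,20]
#8 0x18d→b24/s0 VC-HIT; vc=[6,16,20]
#9 0xec→b14/s2 MISS; vc=[6,16,20,26]
#10 0x1ab→b26/s2 VC-HIT; vc=[6,16,20,14]

SEQ = [MISS, MISS, MISS, VC-HIT, L1-HIT, L1-HIT, MISS, MISS, VC-HIT, MISS, VC-HIT]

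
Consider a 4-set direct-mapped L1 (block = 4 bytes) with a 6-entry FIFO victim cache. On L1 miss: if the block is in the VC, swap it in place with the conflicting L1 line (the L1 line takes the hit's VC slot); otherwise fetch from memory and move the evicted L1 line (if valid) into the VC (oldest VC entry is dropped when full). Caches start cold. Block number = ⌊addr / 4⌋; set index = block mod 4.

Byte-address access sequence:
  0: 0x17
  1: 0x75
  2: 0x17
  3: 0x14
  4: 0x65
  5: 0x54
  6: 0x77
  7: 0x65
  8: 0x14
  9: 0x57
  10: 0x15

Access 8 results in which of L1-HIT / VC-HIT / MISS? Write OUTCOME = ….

0: 0x17 (blk 5, set 1) → MISS  vc=[]
1: 0x75 (blk 29, set 1) → MISS  vc=[5]
2: 0x17 (blk 5, set 1) → VC-HIT  vc=[29]
3: 0x14 (blk 5, set 1) → L1-HIT  vc=[29]
4: 0x65 (blk 25, set 1) → MISS  vc=[29, 5]
5: 0x54 (blk 21, set 1) → MISS  vc=[29, 5, 25]
6: 0x77 (blk 29, set 1) → VC-HIT  vc=[21, 5, 25]
7: 0x65 (blk 25, set 1) → VC-HIT  vc=[21, 5, 29]
8: 0x14 (blk 5, set 1) → VC-HIT  vc=[21, 25, 29]
9: 0x57 (blk 21, set 1) → VC-HIT  vc=[5, 25, 29]
10: 0x15 (blk 5, set 1) → VC-HIT  vc=[21, 25, 29]

OUTCOME = VC-HIT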